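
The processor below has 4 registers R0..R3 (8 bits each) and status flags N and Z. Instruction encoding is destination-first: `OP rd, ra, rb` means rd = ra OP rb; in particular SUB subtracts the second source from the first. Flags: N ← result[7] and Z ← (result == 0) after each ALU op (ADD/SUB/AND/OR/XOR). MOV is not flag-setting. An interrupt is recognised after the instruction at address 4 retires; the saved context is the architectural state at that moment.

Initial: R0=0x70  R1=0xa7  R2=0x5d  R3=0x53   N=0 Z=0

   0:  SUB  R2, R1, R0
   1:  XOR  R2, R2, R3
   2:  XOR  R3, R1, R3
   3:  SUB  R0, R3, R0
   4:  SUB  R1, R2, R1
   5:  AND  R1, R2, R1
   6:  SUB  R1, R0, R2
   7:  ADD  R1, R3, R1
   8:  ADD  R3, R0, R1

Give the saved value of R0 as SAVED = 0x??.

after  0: R0=0x70 R1=0xa7 R2=0x37 R3=0x53  N=0 Z=0
after  1: R0=0x70 R1=0xa7 R2=0x64 R3=0x53  N=0 Z=0
after  2: R0=0x70 R1=0xa7 R2=0x64 R3=0xf4  N=1 Z=0
after  3: R0=0x84 R1=0xa7 R2=0x64 R3=0xf4  N=1 Z=0
after  4: R0=0x84 R1=0xbd R2=0x64 R3=0xf4  N=1 Z=0
-- IRQ taken; context saved, return-PC = 5 --

SAVED = 0x84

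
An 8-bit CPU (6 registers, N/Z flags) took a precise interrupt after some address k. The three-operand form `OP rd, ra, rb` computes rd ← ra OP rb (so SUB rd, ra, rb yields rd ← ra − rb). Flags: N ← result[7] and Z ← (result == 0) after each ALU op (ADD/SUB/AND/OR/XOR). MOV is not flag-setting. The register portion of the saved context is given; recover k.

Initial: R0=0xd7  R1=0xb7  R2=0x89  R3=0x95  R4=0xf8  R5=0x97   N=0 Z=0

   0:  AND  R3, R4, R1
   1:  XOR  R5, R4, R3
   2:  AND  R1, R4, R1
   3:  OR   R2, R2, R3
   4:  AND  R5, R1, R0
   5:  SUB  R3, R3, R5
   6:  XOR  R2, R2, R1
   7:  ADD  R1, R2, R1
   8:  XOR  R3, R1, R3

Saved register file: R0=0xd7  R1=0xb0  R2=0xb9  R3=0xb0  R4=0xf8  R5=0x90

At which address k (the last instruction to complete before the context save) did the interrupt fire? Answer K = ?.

after  0: R0=0xd7 R1=0xb7 R2=0x89 R3=0xb0 R4=0xf8 R5=0x97  N=1 Z=0
after  1: R0=0xd7 R1=0xb7 R2=0x89 R3=0xb0 R4=0xf8 R5=0x48  N=0 Z=0
after  2: R0=0xd7 R1=0xb0 R2=0x89 R3=0xb0 R4=0xf8 R5=0x48  N=1 Z=0
after  3: R0=0xd7 R1=0xb0 R2=0xb9 R3=0xb0 R4=0xf8 R5=0x48  N=1 Z=0
after  4: R0=0xd7 R1=0xb0 R2=0xb9 R3=0xb0 R4=0xf8 R5=0x90  N=1 Z=0
-- IRQ taken; context saved, return-PC = 5 --

K = 4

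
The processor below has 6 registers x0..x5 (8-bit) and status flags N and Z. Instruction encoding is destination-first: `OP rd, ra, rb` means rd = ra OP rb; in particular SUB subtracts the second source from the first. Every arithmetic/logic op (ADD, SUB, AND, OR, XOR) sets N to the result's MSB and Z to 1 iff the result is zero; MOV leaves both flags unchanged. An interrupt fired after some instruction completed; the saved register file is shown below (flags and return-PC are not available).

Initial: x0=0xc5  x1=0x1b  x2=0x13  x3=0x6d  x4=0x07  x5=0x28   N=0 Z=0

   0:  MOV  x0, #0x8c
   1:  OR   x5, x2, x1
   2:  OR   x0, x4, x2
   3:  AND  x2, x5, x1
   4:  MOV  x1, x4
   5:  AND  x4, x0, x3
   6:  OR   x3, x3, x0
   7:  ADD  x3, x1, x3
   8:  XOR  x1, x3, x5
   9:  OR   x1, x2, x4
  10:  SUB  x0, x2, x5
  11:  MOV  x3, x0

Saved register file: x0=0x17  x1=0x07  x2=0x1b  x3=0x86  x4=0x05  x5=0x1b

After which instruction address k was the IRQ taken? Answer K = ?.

after  0: x0=0x8c x1=0x1b x2=0x13 x3=0x6d x4=0x07 x5=0x28  N=0 Z=0
after  1: x0=0x8c x1=0x1b x2=0x13 x3=0x6d x4=0x07 x5=0x1b  N=0 Z=0
after  2: x0=0x17 x1=0x1b x2=0x13 x3=0x6d x4=0x07 x5=0x1b  N=0 Z=0
after  3: x0=0x17 x1=0x1b x2=0x1b x3=0x6d x4=0x07 x5=0x1b  N=0 Z=0
after  4: x0=0x17 x1=0x07 x2=0x1b x3=0x6d x4=0x07 x5=0x1b  N=0 Z=0
after  5: x0=0x17 x1=0x07 x2=0x1b x3=0x6d x4=0x05 x5=0x1b  N=0 Z=0
after  6: x0=0x17 x1=0x07 x2=0x1b x3=0x7f x4=0x05 x5=0x1b  N=0 Z=0
after  7: x0=0x17 x1=0x07 x2=0x1b x3=0x86 x4=0x05 x5=0x1b  N=1 Z=0
-- IRQ taken; context saved, return-PC = 8 --

K = 7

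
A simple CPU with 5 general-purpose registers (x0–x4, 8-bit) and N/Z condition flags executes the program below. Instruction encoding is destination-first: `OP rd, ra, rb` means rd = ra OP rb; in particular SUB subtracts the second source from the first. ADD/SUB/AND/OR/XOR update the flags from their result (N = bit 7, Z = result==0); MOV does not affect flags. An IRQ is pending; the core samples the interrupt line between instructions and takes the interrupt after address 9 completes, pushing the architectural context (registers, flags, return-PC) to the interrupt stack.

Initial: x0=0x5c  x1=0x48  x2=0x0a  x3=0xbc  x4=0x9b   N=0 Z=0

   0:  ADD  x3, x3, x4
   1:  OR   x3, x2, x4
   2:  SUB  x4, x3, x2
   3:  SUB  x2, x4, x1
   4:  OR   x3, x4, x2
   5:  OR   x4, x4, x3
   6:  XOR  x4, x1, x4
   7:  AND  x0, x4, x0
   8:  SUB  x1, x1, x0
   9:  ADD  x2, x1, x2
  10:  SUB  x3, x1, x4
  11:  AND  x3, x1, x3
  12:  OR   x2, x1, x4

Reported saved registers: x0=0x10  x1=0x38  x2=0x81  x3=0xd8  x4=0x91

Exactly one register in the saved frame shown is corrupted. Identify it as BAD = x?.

after  0: x0=0x5c x1=0x48 x2=0x0a x3=0x57 x4=0x9b  N=0 Z=0
after  1: x0=0x5c x1=0x48 x2=0x0a x3=0x9b x4=0x9b  N=1 Z=0
after  2: x0=0x5c x1=0x48 x2=0x0a x3=0x9b x4=0x91  N=1 Z=0
after  3: x0=0x5c x1=0x48 x2=0x49 x3=0x9b x4=0x91  N=0 Z=0
after  4: x0=0x5c x1=0x48 x2=0x49 x3=0xd9 x4=0x91  N=1 Z=0
after  5: x0=0x5c x1=0x48 x2=0x49 x3=0xd9 x4=0xd9  N=1 Z=0
after  6: x0=0x5c x1=0x48 x2=0x49 x3=0xd9 x4=0x91  N=1 Z=0
after  7: x0=0x10 x1=0x48 x2=0x49 x3=0xd9 x4=0x91  N=0 Z=0
after  8: x0=0x10 x1=0x38 x2=0x49 x3=0xd9 x4=0x91  N=0 Z=0
after  9: x0=0x10 x1=0x38 x2=0x81 x3=0xd9 x4=0x91  N=1 Z=0
-- IRQ taken; context saved, return-PC = 10 --
mismatch: x3: reported 0xd8 vs actual 0xd9

BAD = x3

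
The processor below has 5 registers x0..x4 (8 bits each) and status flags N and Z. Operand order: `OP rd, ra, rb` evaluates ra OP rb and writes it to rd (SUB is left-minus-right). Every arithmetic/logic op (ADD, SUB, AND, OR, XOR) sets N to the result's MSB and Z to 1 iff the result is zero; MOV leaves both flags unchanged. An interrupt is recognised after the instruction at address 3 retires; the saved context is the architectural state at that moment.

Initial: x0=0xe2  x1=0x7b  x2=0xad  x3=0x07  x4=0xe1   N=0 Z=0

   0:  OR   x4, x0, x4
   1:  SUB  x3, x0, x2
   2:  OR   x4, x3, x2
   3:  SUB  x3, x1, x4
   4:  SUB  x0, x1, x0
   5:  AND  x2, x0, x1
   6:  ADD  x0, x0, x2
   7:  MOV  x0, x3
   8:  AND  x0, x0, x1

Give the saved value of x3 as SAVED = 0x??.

after  0: x0=0xe2 x1=0x7b x2=0xad x3=0x07 x4=0xe3  N=1 Z=0
after  1: x0=0xe2 x1=0x7b x2=0xad x3=0x35 x4=0xe3  N=0 Z=0
after  2: x0=0xe2 x1=0x7b x2=0xad x3=0x35 x4=0xbd  N=1 Z=0
after  3: x0=0xe2 x1=0x7b x2=0xad x3=0xbe x4=0xbd  N=1 Z=0
-- IRQ taken; context saved, return-PC = 4 --

SAVED = 0xbe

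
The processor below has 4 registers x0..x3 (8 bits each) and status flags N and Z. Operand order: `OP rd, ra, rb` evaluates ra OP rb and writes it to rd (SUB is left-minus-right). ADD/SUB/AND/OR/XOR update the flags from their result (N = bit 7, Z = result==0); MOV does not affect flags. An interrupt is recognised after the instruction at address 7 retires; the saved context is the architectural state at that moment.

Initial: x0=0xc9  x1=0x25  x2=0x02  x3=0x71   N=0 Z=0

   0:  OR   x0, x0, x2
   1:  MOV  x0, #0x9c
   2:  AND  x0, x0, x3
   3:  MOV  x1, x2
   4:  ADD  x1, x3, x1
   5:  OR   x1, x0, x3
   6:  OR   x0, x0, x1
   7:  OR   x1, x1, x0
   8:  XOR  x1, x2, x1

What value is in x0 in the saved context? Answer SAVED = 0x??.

after  0: x0=0xcb x1=0x25 x2=0x02 x3=0x71  N=1 Z=0
after  1: x0=0x9c x1=0x25 x2=0x02 x3=0x71  N=1 Z=0
after  2: x0=0x10 x1=0x25 x2=0x02 x3=0x71  N=0 Z=0
after  3: x0=0x10 x1=0x02 x2=0x02 x3=0x71  N=0 Z=0
after  4: x0=0x10 x1=0x73 x2=0x02 x3=0x71  N=0 Z=0
after  5: x0=0x10 x1=0x71 x2=0x02 x3=0x71  N=0 Z=0
after  6: x0=0x71 x1=0x71 x2=0x02 x3=0x71  N=0 Z=0
after  7: x0=0x71 x1=0x71 x2=0x02 x3=0x71  N=0 Z=0
-- IRQ taken; context saved, return-PC = 8 --

SAVED = 0x71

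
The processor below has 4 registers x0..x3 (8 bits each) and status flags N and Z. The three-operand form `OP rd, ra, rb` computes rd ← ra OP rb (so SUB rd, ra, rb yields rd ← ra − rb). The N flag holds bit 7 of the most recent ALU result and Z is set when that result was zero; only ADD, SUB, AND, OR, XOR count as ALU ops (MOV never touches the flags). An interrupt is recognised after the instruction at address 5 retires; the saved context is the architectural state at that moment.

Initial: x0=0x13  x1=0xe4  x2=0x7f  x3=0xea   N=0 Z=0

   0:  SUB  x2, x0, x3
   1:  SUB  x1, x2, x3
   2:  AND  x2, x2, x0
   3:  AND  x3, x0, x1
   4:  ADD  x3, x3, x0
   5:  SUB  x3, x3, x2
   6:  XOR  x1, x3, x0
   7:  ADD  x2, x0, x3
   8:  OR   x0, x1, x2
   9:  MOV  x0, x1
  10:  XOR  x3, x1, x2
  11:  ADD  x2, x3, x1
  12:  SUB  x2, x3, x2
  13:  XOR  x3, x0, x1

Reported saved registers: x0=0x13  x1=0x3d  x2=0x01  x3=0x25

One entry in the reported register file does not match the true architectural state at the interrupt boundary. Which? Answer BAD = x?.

after  0: x0=0x13 x1=0xe4 x2=0x29 x3=0xea  N=0 Z=0
after  1: x0=0x13 x1=0x3f x2=0x29 x3=0xea  N=0 Z=0
after  2: x0=0x13 x1=0x3f x2=0x01 x3=0xea  N=0 Z=0
after  3: x0=0x13 x1=0x3f x2=0x01 x3=0x13  N=0 Z=0
after  4: x0=0x13 x1=0x3f x2=0x01 x3=0x26  N=0 Z=0
after  5: x0=0x13 x1=0x3f x2=0x01 x3=0x25  N=0 Z=0
-- IRQ taken; context saved, return-PC = 6 --
mismatch: x1: reported 0x3d vs actual 0x3f

BAD = x1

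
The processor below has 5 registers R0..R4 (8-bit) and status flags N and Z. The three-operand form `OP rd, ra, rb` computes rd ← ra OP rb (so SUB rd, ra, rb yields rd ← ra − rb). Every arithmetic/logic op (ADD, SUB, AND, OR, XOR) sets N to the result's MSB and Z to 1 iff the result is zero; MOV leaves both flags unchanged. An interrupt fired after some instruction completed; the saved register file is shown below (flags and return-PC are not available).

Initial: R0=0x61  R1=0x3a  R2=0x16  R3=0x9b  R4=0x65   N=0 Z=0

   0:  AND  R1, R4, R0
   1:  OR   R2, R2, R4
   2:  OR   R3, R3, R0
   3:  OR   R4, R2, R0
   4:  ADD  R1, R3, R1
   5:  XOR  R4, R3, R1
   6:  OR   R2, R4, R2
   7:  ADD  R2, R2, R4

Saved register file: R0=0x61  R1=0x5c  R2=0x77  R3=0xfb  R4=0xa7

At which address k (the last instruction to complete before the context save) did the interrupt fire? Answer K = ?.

K = 5

after  0: R0=0x61 R1=0x61 R2=0x16 R3=0x9b R4=0x65  N=0 Z=0
after  1: R0=0x61 R1=0x61 R2=0x77 R3=0x9b R4=0x65  N=0 Z=0
after  2: R0=0x61 R1=0x61 R2=0x77 R3=0xfb R4=0x65  N=1 Z=0
after  3: R0=0x61 R1=0x61 R2=0x77 R3=0xfb R4=0x77  N=0 Z=0
after  4: R0=0x61 R1=0x5c R2=0x77 R3=0xfb R4=0x77  N=0 Z=0
after  5: R0=0x61 R1=0x5c R2=0x77 R3=0xfb R4=0xa7  N=1 Z=0
-- IRQ taken; context saved, return-PC = 6 --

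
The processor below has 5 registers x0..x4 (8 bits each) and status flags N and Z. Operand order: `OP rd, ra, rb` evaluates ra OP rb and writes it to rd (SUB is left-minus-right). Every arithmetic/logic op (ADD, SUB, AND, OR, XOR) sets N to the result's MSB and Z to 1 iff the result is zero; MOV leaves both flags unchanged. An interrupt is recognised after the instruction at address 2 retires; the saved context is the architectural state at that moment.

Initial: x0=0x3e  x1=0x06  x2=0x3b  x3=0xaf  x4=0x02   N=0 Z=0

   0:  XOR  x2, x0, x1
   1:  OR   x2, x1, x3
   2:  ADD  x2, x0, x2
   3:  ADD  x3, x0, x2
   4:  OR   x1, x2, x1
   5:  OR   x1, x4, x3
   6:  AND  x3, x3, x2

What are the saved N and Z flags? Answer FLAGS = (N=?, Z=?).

after  0: x0=0x3e x1=0x06 x2=0x38 x3=0xaf x4=0x02  N=0 Z=0
after  1: x0=0x3e x1=0x06 x2=0xaf x3=0xaf x4=0x02  N=1 Z=0
after  2: x0=0x3e x1=0x06 x2=0xed x3=0xaf x4=0x02  N=1 Z=0
-- IRQ taken; context saved, return-PC = 3 --

FLAGS = (N=1, Z=0)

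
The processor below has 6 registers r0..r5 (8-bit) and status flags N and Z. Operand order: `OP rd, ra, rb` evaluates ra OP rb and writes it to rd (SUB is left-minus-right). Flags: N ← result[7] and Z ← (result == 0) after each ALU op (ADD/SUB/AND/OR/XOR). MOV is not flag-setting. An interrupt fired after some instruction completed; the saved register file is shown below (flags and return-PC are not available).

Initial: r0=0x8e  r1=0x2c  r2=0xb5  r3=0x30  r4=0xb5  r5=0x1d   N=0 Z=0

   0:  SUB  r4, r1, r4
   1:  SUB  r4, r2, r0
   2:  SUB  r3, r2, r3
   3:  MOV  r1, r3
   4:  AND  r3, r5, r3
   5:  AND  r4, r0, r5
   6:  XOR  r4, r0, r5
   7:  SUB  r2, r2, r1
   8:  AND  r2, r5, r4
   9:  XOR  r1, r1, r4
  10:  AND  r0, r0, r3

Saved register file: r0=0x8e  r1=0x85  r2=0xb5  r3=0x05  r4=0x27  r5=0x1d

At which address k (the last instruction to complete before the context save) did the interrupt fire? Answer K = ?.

K = 4

after  0: r0=0x8e r1=0x2c r2=0xb5 r3=0x30 r4=0x77 r5=0x1d  N=0 Z=0
after  1: r0=0x8e r1=0x2c r2=0xb5 r3=0x30 r4=0x27 r5=0x1d  N=0 Z=0
after  2: r0=0x8e r1=0x2c r2=0xb5 r3=0x85 r4=0x27 r5=0x1d  N=1 Z=0
after  3: r0=0x8e r1=0x85 r2=0xb5 r3=0x85 r4=0x27 r5=0x1d  N=1 Z=0
after  4: r0=0x8e r1=0x85 r2=0xb5 r3=0x05 r4=0x27 r5=0x1d  N=0 Z=0
-- IRQ taken; context saved, return-PC = 5 --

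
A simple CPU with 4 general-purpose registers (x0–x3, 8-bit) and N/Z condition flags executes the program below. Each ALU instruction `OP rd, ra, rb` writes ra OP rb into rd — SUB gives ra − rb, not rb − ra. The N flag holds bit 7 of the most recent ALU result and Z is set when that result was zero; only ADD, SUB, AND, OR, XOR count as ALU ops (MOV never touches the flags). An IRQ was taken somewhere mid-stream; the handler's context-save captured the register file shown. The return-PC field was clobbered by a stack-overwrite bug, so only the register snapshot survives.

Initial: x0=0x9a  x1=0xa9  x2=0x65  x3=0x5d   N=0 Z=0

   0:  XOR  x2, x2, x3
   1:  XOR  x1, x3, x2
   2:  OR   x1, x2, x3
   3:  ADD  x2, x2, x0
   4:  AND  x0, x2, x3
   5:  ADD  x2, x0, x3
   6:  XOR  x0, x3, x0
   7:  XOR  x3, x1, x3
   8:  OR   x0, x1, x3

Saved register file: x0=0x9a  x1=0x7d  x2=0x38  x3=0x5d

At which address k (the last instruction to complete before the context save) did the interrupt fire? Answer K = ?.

after  0: x0=0x9a x1=0xa9 x2=0x38 x3=0x5d  N=0 Z=0
after  1: x0=0x9a x1=0x65 x2=0x38 x3=0x5d  N=0 Z=0
after  2: x0=0x9a x1=0x7d x2=0x38 x3=0x5d  N=0 Z=0
-- IRQ taken; context saved, return-PC = 3 --

K = 2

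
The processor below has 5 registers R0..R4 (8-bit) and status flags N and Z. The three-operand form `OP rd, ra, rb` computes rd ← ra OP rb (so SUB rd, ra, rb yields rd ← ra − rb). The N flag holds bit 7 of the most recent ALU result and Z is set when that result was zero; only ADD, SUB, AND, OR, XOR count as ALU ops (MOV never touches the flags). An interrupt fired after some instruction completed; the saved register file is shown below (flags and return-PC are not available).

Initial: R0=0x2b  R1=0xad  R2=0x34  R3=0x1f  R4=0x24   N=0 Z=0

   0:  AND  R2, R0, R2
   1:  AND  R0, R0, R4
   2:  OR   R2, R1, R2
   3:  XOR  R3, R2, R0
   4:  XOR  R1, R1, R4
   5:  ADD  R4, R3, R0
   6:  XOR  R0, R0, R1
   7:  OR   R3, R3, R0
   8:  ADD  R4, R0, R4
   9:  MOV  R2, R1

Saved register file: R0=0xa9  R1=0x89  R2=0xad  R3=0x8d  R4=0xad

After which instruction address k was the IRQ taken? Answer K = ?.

after  0: R0=0x2b R1=0xad R2=0x20 R3=0x1f R4=0x24  N=0 Z=0
after  1: R0=0x20 R1=0xad R2=0x20 R3=0x1f R4=0x24  N=0 Z=0
after  2: R0=0x20 R1=0xad R2=0xad R3=0x1f R4=0x24  N=1 Z=0
after  3: R0=0x20 R1=0xad R2=0xad R3=0x8d R4=0x24  N=1 Z=0
after  4: R0=0x20 R1=0x89 R2=0xad R3=0x8d R4=0x24  N=1 Z=0
after  5: R0=0x20 R1=0x89 R2=0xad R3=0x8d R4=0xad  N=1 Z=0
after  6: R0=0xa9 R1=0x89 R2=0xad R3=0x8d R4=0xad  N=1 Z=0
-- IRQ taken; context saved, return-PC = 7 --

K = 6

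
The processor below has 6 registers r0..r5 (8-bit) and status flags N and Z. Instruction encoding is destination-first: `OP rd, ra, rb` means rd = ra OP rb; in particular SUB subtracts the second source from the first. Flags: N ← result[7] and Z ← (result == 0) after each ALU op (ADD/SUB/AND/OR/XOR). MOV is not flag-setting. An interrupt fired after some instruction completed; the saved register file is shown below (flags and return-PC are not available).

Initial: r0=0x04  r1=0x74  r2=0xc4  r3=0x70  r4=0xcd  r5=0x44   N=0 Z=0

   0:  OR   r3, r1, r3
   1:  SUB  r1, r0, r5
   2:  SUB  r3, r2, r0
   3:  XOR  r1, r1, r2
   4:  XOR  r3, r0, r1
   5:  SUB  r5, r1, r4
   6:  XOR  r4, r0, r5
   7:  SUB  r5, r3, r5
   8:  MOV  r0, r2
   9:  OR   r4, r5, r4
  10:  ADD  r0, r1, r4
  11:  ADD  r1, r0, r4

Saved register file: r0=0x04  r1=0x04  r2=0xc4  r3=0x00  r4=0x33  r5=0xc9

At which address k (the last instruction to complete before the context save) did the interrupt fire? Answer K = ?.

K = 7

after  0: r0=0x04 r1=0x74 r2=0xc4 r3=0x74 r4=0xcd r5=0x44  N=0 Z=0
after  1: r0=0x04 r1=0xc0 r2=0xc4 r3=0x74 r4=0xcd r5=0x44  N=1 Z=0
after  2: r0=0x04 r1=0xc0 r2=0xc4 r3=0xc0 r4=0xcd r5=0x44  N=1 Z=0
after  3: r0=0x04 r1=0x04 r2=0xc4 r3=0xc0 r4=0xcd r5=0x44  N=0 Z=0
after  4: r0=0x04 r1=0x04 r2=0xc4 r3=0x00 r4=0xcd r5=0x44  N=0 Z=1
after  5: r0=0x04 r1=0x04 r2=0xc4 r3=0x00 r4=0xcd r5=0x37  N=0 Z=0
after  6: r0=0x04 r1=0x04 r2=0xc4 r3=0x00 r4=0x33 r5=0x37  N=0 Z=0
after  7: r0=0x04 r1=0x04 r2=0xc4 r3=0x00 r4=0x33 r5=0xc9  N=1 Z=0
-- IRQ taken; context saved, return-PC = 8 --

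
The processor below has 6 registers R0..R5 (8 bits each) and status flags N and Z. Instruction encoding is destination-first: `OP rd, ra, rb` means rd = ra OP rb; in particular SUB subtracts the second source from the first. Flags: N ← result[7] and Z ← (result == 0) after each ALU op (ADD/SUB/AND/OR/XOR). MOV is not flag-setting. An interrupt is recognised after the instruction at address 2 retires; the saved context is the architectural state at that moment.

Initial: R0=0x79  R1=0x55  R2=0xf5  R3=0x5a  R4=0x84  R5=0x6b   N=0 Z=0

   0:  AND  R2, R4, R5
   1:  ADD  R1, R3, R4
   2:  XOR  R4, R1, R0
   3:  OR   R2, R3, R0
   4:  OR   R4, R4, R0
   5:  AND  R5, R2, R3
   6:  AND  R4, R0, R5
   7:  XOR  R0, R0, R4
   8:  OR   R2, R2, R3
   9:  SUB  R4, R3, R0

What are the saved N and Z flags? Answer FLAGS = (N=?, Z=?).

after  0: R0=0x79 R1=0x55 R2=0x00 R3=0x5a R4=0x84 R5=0x6b  N=0 Z=1
after  1: R0=0x79 R1=0xde R2=0x00 R3=0x5a R4=0x84 R5=0x6b  N=1 Z=0
after  2: R0=0x79 R1=0xde R2=0x00 R3=0x5a R4=0xa7 R5=0x6b  N=1 Z=0
-- IRQ taken; context saved, return-PC = 3 --

FLAGS = (N=1, Z=0)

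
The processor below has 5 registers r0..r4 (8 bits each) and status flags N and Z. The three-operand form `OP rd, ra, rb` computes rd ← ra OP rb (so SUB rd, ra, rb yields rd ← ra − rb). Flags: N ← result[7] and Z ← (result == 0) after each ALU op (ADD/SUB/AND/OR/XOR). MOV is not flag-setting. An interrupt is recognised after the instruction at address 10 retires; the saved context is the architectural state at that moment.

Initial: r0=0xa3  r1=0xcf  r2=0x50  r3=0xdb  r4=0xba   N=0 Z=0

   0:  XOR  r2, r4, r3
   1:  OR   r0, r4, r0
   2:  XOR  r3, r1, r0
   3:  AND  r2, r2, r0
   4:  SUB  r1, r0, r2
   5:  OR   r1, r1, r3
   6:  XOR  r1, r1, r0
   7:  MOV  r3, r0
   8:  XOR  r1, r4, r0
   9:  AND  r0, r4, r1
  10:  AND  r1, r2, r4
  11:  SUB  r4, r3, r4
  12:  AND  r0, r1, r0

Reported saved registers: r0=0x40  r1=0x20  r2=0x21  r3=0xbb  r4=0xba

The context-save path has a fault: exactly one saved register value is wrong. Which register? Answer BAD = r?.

BAD = r0

after  0: r0=0xa3 r1=0xcf r2=0x61 r3=0xdb r4=0xba  N=0 Z=0
after  1: r0=0xbb r1=0xcf r2=0x61 r3=0xdb r4=0xba  N=1 Z=0
after  2: r0=0xbb r1=0xcf r2=0x61 r3=0x74 r4=0xba  N=0 Z=0
after  3: r0=0xbb r1=0xcf r2=0x21 r3=0x74 r4=0xba  N=0 Z=0
after  4: r0=0xbb r1=0x9a r2=0x21 r3=0x74 r4=0xba  N=1 Z=0
after  5: r0=0xbb r1=0xfe r2=0x21 r3=0x74 r4=0xba  N=1 Z=0
after  6: r0=0xbb r1=0x45 r2=0x21 r3=0x74 r4=0xba  N=0 Z=0
after  7: r0=0xbb r1=0x45 r2=0x21 r3=0xbb r4=0xba  N=0 Z=0
after  8: r0=0xbb r1=0x01 r2=0x21 r3=0xbb r4=0xba  N=0 Z=0
after  9: r0=0x00 r1=0x01 r2=0x21 r3=0xbb r4=0xba  N=0 Z=1
after 10: r0=0x00 r1=0x20 r2=0x21 r3=0xbb r4=0xba  N=0 Z=0
-- IRQ taken; context saved, return-PC = 11 --
mismatch: r0: reported 0x40 vs actual 0x00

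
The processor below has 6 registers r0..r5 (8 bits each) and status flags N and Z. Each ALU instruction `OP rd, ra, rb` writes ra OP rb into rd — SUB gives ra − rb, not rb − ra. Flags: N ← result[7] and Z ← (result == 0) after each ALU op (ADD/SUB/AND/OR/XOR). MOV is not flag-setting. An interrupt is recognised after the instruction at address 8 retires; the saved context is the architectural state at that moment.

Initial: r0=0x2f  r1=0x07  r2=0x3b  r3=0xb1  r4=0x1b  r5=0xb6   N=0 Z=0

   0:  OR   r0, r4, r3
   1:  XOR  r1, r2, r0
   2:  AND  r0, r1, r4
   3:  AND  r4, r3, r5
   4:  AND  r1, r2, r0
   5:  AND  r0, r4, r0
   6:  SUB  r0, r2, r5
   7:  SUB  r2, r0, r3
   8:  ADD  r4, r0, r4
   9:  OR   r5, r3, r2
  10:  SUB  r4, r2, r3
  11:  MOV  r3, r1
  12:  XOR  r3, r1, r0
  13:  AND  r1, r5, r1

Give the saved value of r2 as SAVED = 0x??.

after  0: r0=0xbb r1=0x07 r2=0x3b r3=0xb1 r4=0x1b r5=0xb6  N=1 Z=0
after  1: r0=0xbb r1=0x80 r2=0x3b r3=0xb1 r4=0x1b r5=0xb6  N=1 Z=0
after  2: r0=0x00 r1=0x80 r2=0x3b r3=0xb1 r4=0x1b r5=0xb6  N=0 Z=1
after  3: r0=0x00 r1=0x80 r2=0x3b r3=0xb1 r4=0xb0 r5=0xb6  N=1 Z=0
after  4: r0=0x00 r1=0x00 r2=0x3b r3=0xb1 r4=0xb0 r5=0xb6  N=0 Z=1
after  5: r0=0x00 r1=0x00 r2=0x3b r3=0xb1 r4=0xb0 r5=0xb6  N=0 Z=1
after  6: r0=0x85 r1=0x00 r2=0x3b r3=0xb1 r4=0xb0 r5=0xb6  N=1 Z=0
after  7: r0=0x85 r1=0x00 r2=0xd4 r3=0xb1 r4=0xb0 r5=0xb6  N=1 Z=0
after  8: r0=0x85 r1=0x00 r2=0xd4 r3=0xb1 r4=0x35 r5=0xb6  N=0 Z=0
-- IRQ taken; context saved, return-PC = 9 --

SAVED = 0xd4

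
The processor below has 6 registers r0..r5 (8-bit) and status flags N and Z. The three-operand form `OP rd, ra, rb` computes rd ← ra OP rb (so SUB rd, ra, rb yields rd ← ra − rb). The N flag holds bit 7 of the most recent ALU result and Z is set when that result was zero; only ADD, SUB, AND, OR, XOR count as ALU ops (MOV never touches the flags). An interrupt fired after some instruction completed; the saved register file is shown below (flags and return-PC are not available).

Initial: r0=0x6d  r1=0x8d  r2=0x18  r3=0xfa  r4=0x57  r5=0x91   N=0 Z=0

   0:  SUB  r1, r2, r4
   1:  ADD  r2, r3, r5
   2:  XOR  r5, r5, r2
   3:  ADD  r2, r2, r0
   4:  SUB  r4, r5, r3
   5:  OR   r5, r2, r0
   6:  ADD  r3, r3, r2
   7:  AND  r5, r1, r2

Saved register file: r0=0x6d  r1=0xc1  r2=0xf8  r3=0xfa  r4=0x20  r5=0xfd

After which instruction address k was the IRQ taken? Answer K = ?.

after  0: r0=0x6d r1=0xc1 r2=0x18 r3=0xfa r4=0x57 r5=0x91  N=1 Z=0
after  1: r0=0x6d r1=0xc1 r2=0x8b r3=0xfa r4=0x57 r5=0x91  N=1 Z=0
after  2: r0=0x6d r1=0xc1 r2=0x8b r3=0xfa r4=0x57 r5=0x1a  N=0 Z=0
after  3: r0=0x6d r1=0xc1 r2=0xf8 r3=0xfa r4=0x57 r5=0x1a  N=1 Z=0
after  4: r0=0x6d r1=0xc1 r2=0xf8 r3=0xfa r4=0x20 r5=0x1a  N=0 Z=0
after  5: r0=0x6d r1=0xc1 r2=0xf8 r3=0xfa r4=0x20 r5=0xfd  N=1 Z=0
-- IRQ taken; context saved, return-PC = 6 --

K = 5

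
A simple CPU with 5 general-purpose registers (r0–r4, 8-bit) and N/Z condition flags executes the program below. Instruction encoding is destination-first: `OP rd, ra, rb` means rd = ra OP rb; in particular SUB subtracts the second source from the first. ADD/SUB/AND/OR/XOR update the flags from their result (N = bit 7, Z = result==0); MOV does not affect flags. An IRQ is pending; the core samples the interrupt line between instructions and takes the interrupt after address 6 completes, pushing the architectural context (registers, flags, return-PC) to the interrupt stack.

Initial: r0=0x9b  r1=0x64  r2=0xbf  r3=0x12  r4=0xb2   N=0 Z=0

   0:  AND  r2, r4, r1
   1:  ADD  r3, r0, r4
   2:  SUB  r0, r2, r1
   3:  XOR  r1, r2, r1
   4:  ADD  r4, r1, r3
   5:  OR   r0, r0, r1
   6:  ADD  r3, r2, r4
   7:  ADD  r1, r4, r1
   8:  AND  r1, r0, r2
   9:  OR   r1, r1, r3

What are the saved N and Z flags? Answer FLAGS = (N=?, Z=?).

FLAGS = (N=1, Z=0)

after  0: r0=0x9b r1=0x64 r2=0x20 r3=0x12 r4=0xb2  N=0 Z=0
after  1: r0=0x9b r1=0x64 r2=0x20 r3=0x4d r4=0xb2  N=0 Z=0
after  2: r0=0xbc r1=0x64 r2=0x20 r3=0x4d r4=0xb2  N=1 Z=0
after  3: r0=0xbc r1=0x44 r2=0x20 r3=0x4d r4=0xb2  N=0 Z=0
after  4: r0=0xbc r1=0x44 r2=0x20 r3=0x4d r4=0x91  N=1 Z=0
after  5: r0=0xfc r1=0x44 r2=0x20 r3=0x4d r4=0x91  N=1 Z=0
after  6: r0=0xfc r1=0x44 r2=0x20 r3=0xb1 r4=0x91  N=1 Z=0
-- IRQ taken; context saved, return-PC = 7 --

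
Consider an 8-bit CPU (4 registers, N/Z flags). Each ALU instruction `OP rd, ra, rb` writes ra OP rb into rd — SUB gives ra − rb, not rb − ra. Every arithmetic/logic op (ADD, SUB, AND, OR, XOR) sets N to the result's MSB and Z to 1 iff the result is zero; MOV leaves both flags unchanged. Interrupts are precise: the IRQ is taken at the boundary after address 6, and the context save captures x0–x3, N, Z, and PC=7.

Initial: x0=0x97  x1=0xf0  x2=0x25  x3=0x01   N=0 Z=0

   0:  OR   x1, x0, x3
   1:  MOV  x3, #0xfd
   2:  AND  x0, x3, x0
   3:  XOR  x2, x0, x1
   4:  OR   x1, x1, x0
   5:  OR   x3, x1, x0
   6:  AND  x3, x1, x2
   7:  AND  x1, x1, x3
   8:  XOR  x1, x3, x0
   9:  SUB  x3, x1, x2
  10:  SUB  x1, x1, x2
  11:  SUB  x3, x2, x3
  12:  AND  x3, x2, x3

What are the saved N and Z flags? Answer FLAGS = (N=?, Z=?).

FLAGS = (N=0, Z=0)

after  0: x0=0x97 x1=0x97 x2=0x25 x3=0x01  N=1 Z=0
after  1: x0=0x97 x1=0x97 x2=0x25 x3=0xfd  N=1 Z=0
after  2: x0=0x95 x1=0x97 x2=0x25 x3=0xfd  N=1 Z=0
after  3: x0=0x95 x1=0x97 x2=0x02 x3=0xfd  N=0 Z=0
after  4: x0=0x95 x1=0x97 x2=0x02 x3=0xfd  N=1 Z=0
after  5: x0=0x95 x1=0x97 x2=0x02 x3=0x97  N=1 Z=0
after  6: x0=0x95 x1=0x97 x2=0x02 x3=0x02  N=0 Z=0
-- IRQ taken; context saved, return-PC = 7 --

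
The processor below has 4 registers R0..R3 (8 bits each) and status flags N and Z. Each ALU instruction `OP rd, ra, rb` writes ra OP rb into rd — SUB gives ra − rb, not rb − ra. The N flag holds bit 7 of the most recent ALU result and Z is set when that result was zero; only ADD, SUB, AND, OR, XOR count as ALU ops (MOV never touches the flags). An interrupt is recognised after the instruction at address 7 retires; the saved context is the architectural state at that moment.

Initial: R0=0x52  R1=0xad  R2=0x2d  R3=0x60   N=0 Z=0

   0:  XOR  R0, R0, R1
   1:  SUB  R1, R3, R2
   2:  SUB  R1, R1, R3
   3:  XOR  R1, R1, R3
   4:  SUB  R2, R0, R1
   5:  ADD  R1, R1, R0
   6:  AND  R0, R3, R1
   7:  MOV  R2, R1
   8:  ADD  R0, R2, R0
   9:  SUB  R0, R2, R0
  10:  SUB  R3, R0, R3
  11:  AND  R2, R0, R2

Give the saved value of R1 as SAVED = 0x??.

SAVED = 0xb2

after  0: R0=0xff R1=0xad R2=0x2d R3=0x60  N=1 Z=0
after  1: R0=0xff R1=0x33 R2=0x2d R3=0x60  N=0 Z=0
after  2: R0=0xff R1=0xd3 R2=0x2d R3=0x60  N=1 Z=0
after  3: R0=0xff R1=0xb3 R2=0x2d R3=0x60  N=1 Z=0
after  4: R0=0xff R1=0xb3 R2=0x4c R3=0x60  N=0 Z=0
after  5: R0=0xff R1=0xb2 R2=0x4c R3=0x60  N=1 Z=0
after  6: R0=0x20 R1=0xb2 R2=0x4c R3=0x60  N=0 Z=0
after  7: R0=0x20 R1=0xb2 R2=0xb2 R3=0x60  N=0 Z=0
-- IRQ taken; context saved, return-PC = 8 --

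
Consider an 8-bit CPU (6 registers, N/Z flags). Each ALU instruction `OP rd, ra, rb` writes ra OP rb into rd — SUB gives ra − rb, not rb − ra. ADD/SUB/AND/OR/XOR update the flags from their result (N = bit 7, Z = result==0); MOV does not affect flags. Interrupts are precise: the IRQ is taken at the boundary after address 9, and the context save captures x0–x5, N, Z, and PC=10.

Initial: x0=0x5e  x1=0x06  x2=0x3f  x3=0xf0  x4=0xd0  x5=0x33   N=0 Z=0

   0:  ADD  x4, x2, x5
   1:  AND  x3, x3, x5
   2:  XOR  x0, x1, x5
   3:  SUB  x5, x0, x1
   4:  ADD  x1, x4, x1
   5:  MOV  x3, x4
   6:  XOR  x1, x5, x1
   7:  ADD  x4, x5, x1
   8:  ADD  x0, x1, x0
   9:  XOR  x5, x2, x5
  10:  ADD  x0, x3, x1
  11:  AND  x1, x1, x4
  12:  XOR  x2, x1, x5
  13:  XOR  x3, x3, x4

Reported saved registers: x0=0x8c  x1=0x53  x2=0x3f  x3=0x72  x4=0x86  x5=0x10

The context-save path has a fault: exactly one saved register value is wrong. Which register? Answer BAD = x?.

after  0: x0=0x5e x1=0x06 x2=0x3f x3=0xf0 x4=0x72 x5=0x33  N=0 Z=0
after  1: x0=0x5e x1=0x06 x2=0x3f x3=0x30 x4=0x72 x5=0x33  N=0 Z=0
after  2: x0=0x35 x1=0x06 x2=0x3f x3=0x30 x4=0x72 x5=0x33  N=0 Z=0
after  3: x0=0x35 x1=0x06 x2=0x3f x3=0x30 x4=0x72 x5=0x2f  N=0 Z=0
after  4: x0=0x35 x1=0x78 x2=0x3f x3=0x30 x4=0x72 x5=0x2f  N=0 Z=0
after  5: x0=0x35 x1=0x78 x2=0x3f x3=0x72 x4=0x72 x5=0x2f  N=0 Z=0
after  6: x0=0x35 x1=0x57 x2=0x3f x3=0x72 x4=0x72 x5=0x2f  N=0 Z=0
after  7: x0=0x35 x1=0x57 x2=0x3f x3=0x72 x4=0x86 x5=0x2f  N=1 Z=0
after  8: x0=0x8c x1=0x57 x2=0x3f x3=0x72 x4=0x86 x5=0x2f  N=1 Z=0
after  9: x0=0x8c x1=0x57 x2=0x3f x3=0x72 x4=0x86 x5=0x10  N=0 Z=0
-- IRQ taken; context saved, return-PC = 10 --
mismatch: x1: reported 0x53 vs actual 0x57

BAD = x1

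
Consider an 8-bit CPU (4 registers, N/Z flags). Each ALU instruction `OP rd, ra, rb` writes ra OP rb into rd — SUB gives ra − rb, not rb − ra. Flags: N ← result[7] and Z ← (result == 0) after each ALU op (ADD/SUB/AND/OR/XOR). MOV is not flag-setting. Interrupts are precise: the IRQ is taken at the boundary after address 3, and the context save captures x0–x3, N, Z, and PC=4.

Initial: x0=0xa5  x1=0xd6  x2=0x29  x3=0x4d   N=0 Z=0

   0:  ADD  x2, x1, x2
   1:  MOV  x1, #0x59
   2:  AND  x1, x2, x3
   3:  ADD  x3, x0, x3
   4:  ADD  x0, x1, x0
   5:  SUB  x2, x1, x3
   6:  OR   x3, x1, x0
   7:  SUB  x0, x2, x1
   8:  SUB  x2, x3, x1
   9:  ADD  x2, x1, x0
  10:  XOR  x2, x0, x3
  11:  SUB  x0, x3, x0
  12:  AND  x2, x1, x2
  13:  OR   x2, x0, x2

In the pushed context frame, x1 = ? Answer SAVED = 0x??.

after  0: x0=0xa5 x1=0xd6 x2=0xff x3=0x4d  N=1 Z=0
after  1: x0=0xa5 x1=0x59 x2=0xff x3=0x4d  N=1 Z=0
after  2: x0=0xa5 x1=0x4d x2=0xff x3=0x4d  N=0 Z=0
after  3: x0=0xa5 x1=0x4d x2=0xff x3=0xf2  N=1 Z=0
-- IRQ taken; context saved, return-PC = 4 --

SAVED = 0x4d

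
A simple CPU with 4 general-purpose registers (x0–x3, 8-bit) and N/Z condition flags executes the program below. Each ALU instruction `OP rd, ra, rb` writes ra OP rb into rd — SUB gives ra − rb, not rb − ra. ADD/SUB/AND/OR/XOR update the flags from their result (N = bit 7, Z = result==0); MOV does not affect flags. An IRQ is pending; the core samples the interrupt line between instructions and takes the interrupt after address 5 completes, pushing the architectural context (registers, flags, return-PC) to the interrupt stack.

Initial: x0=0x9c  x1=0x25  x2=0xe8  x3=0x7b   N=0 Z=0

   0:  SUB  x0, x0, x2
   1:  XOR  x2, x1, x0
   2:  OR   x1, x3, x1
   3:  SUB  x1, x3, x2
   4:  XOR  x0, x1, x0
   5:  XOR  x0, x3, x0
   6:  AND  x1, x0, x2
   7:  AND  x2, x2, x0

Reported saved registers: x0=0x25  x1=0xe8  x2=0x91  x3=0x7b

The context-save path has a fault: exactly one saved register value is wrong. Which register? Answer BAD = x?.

BAD = x1

after  0: x0=0xb4 x1=0x25 x2=0xe8 x3=0x7b  N=1 Z=0
after  1: x0=0xb4 x1=0x25 x2=0x91 x3=0x7b  N=1 Z=0
after  2: x0=0xb4 x1=0x7f x2=0x91 x3=0x7b  N=0 Z=0
after  3: x0=0xb4 x1=0xea x2=0x91 x3=0x7b  N=1 Z=0
after  4: x0=0x5e x1=0xea x2=0x91 x3=0x7b  N=0 Z=0
after  5: x0=0x25 x1=0xea x2=0x91 x3=0x7b  N=0 Z=0
-- IRQ taken; context saved, return-PC = 6 --
mismatch: x1: reported 0xe8 vs actual 0xea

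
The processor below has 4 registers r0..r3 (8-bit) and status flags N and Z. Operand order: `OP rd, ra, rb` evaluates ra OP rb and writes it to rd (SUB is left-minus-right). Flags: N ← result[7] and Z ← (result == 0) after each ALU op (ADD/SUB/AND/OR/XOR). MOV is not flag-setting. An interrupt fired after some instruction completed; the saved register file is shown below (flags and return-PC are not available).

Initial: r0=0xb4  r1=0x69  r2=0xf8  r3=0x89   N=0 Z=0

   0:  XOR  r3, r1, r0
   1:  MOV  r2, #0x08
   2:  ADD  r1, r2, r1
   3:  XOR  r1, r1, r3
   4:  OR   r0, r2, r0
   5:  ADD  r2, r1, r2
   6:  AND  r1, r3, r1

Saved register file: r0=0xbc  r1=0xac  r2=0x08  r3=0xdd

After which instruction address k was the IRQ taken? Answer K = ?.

after  0: r0=0xb4 r1=0x69 r2=0xf8 r3=0xdd  N=1 Z=0
after  1: r0=0xb4 r1=0x69 r2=0x08 r3=0xdd  N=1 Z=0
after  2: r0=0xb4 r1=0x71 r2=0x08 r3=0xdd  N=0 Z=0
after  3: r0=0xb4 r1=0xac r2=0x08 r3=0xdd  N=1 Z=0
after  4: r0=0xbc r1=0xac r2=0x08 r3=0xdd  N=1 Z=0
-- IRQ taken; context saved, return-PC = 5 --

K = 4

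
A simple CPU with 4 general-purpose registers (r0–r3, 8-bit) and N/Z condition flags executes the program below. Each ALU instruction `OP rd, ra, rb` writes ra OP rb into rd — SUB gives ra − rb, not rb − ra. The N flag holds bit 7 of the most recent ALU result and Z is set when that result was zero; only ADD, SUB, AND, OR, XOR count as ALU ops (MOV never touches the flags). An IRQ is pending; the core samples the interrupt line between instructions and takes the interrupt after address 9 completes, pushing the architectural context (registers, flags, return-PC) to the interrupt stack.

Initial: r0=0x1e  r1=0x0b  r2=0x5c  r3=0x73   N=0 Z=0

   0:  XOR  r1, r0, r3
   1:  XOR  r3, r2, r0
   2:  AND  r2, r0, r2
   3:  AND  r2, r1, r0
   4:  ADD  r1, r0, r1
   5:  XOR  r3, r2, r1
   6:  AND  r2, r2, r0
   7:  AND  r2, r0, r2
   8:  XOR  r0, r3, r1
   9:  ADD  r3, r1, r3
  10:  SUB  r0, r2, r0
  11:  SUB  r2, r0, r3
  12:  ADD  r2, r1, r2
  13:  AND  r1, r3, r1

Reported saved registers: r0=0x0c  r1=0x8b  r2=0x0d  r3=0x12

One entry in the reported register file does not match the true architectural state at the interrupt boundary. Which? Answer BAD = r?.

after  0: r0=0x1e r1=0x6d r2=0x5c r3=0x73  N=0 Z=0
after  1: r0=0x1e r1=0x6d r2=0x5c r3=0x42  N=0 Z=0
after  2: r0=0x1e r1=0x6d r2=0x1c r3=0x42  N=0 Z=0
after  3: r0=0x1e r1=0x6d r2=0x0c r3=0x42  N=0 Z=0
after  4: r0=0x1e r1=0x8b r2=0x0c r3=0x42  N=1 Z=0
after  5: r0=0x1e r1=0x8b r2=0x0c r3=0x87  N=1 Z=0
after  6: r0=0x1e r1=0x8b r2=0x0c r3=0x87  N=0 Z=0
after  7: r0=0x1e r1=0x8b r2=0x0c r3=0x87  N=0 Z=0
after  8: r0=0x0c r1=0x8b r2=0x0c r3=0x87  N=0 Z=0
after  9: r0=0x0c r1=0x8b r2=0x0c r3=0x12  N=0 Z=0
-- IRQ taken; context saved, return-PC = 10 --
mismatch: r2: reported 0x0d vs actual 0x0c

BAD = r2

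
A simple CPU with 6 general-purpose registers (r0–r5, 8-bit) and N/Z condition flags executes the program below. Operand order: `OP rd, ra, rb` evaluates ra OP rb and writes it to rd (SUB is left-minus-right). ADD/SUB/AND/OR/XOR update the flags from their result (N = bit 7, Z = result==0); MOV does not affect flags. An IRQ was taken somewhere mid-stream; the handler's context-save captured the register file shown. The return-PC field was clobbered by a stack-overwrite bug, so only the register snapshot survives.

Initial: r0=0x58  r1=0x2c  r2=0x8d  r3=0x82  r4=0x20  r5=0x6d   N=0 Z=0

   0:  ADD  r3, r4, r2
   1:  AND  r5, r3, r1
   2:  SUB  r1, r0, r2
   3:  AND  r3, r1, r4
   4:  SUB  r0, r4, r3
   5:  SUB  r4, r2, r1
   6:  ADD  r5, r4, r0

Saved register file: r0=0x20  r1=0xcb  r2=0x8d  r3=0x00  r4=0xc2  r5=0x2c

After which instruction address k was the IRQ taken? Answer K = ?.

K = 5

after  0: r0=0x58 r1=0x2c r2=0x8d r3=0xad r4=0x20 r5=0x6d  N=1 Z=0
after  1: r0=0x58 r1=0x2c r2=0x8d r3=0xad r4=0x20 r5=0x2c  N=0 Z=0
after  2: r0=0x58 r1=0xcb r2=0x8d r3=0xad r4=0x20 r5=0x2c  N=1 Z=0
after  3: r0=0x58 r1=0xcb r2=0x8d r3=0x00 r4=0x20 r5=0x2c  N=0 Z=1
after  4: r0=0x20 r1=0xcb r2=0x8d r3=0x00 r4=0x20 r5=0x2c  N=0 Z=0
after  5: r0=0x20 r1=0xcb r2=0x8d r3=0x00 r4=0xc2 r5=0x2c  N=1 Z=0
-- IRQ taken; context saved, return-PC = 6 --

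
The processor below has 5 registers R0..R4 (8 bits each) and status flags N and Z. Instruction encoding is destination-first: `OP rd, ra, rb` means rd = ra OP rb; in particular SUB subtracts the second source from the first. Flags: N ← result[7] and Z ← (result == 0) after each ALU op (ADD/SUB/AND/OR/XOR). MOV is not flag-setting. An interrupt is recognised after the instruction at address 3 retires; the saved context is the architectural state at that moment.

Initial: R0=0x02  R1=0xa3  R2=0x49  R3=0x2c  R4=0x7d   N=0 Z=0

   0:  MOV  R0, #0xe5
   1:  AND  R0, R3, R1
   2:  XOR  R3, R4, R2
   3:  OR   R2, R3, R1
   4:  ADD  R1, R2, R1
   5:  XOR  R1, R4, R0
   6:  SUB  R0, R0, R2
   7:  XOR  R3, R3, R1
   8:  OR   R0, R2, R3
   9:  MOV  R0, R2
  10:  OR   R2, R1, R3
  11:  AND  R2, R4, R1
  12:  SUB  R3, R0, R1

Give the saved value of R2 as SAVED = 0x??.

after  0: R0=0xe5 R1=0xa3 R2=0x49 R3=0x2c R4=0x7d  N=0 Z=0
after  1: R0=0x20 R1=0xa3 R2=0x49 R3=0x2c R4=0x7d  N=0 Z=0
after  2: R0=0x20 R1=0xa3 R2=0x49 R3=0x34 R4=0x7d  N=0 Z=0
after  3: R0=0x20 R1=0xa3 R2=0xb7 R3=0x34 R4=0x7d  N=1 Z=0
-- IRQ taken; context saved, return-PC = 4 --

SAVED = 0xb7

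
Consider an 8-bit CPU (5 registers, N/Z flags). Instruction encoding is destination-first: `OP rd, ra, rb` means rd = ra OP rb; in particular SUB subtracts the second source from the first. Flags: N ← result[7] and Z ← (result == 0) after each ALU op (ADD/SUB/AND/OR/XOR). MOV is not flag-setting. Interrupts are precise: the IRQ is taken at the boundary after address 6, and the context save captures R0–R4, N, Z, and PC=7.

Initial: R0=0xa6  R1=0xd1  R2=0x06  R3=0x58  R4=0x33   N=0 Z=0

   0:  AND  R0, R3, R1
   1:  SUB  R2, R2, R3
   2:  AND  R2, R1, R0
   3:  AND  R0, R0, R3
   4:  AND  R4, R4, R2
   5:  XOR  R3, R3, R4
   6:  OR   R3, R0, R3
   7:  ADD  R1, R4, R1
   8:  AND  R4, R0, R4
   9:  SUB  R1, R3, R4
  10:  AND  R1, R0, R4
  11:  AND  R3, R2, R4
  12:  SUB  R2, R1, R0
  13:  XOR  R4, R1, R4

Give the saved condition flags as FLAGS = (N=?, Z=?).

after  0: R0=0x50 R1=0xd1 R2=0x06 R3=0x58 R4=0x33  N=0 Z=0
after  1: R0=0x50 R1=0xd1 R2=0xae R3=0x58 R4=0x33  N=1 Z=0
after  2: R0=0x50 R1=0xd1 R2=0x50 R3=0x58 R4=0x33  N=0 Z=0
after  3: R0=0x50 R1=0xd1 R2=0x50 R3=0x58 R4=0x33  N=0 Z=0
after  4: R0=0x50 R1=0xd1 R2=0x50 R3=0x58 R4=0x10  N=0 Z=0
after  5: R0=0x50 R1=0xd1 R2=0x50 R3=0x48 R4=0x10  N=0 Z=0
after  6: R0=0x50 R1=0xd1 R2=0x50 R3=0x58 R4=0x10  N=0 Z=0
-- IRQ taken; context saved, return-PC = 7 --

FLAGS = (N=0, Z=0)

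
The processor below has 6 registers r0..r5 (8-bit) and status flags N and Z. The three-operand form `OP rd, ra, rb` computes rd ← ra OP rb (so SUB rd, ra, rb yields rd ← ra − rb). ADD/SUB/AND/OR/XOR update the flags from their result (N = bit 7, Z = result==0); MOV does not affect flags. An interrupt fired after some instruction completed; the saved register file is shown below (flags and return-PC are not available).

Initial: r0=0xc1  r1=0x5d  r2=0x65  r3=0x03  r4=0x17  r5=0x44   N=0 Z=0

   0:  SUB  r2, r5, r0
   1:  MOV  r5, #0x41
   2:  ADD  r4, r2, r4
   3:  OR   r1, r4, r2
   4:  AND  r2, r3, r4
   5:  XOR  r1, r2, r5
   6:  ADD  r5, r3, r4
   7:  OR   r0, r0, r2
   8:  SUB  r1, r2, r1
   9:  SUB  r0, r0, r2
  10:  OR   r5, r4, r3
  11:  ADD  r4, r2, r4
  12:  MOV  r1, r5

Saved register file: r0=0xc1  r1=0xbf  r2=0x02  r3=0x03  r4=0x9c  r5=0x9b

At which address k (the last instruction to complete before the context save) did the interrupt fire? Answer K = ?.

after  0: r0=0xc1 r1=0x5d r2=0x83 r3=0x03 r4=0x17 r5=0x44  N=1 Z=0
after  1: r0=0xc1 r1=0x5d r2=0x83 r3=0x03 r4=0x17 r5=0x41  N=1 Z=0
after  2: r0=0xc1 r1=0x5d r2=0x83 r3=0x03 r4=0x9a r5=0x41  N=1 Z=0
after  3: r0=0xc1 r1=0x9b r2=0x83 r3=0x03 r4=0x9a r5=0x41  N=1 Z=0
after  4: r0=0xc1 r1=0x9b r2=0x02 r3=0x03 r4=0x9a r5=0x41  N=0 Z=0
after  5: r0=0xc1 r1=0x43 r2=0x02 r3=0x03 r4=0x9a r5=0x41  N=0 Z=0
after  6: r0=0xc1 r1=0x43 r2=0x02 r3=0x03 r4=0x9a r5=0x9d  N=1 Z=0
after  7: r0=0xc3 r1=0x43 r2=0x02 r3=0x03 r4=0x9a r5=0x9d  N=1 Z=0
after  8: r0=0xc3 r1=0xbf r2=0x02 r3=0x03 r4=0x9a r5=0x9d  N=1 Z=0
after  9: r0=0xc1 r1=0xbf r2=0x02 r3=0x03 r4=0x9a r5=0x9d  N=1 Z=0
after 10: r0=0xc1 r1=0xbf r2=0x02 r3=0x03 r4=0x9a r5=0x9b  N=1 Z=0
after 11: r0=0xc1 r1=0xbf r2=0x02 r3=0x03 r4=0x9c r5=0x9b  N=1 Z=0
-- IRQ taken; context saved, return-PC = 12 --

K = 11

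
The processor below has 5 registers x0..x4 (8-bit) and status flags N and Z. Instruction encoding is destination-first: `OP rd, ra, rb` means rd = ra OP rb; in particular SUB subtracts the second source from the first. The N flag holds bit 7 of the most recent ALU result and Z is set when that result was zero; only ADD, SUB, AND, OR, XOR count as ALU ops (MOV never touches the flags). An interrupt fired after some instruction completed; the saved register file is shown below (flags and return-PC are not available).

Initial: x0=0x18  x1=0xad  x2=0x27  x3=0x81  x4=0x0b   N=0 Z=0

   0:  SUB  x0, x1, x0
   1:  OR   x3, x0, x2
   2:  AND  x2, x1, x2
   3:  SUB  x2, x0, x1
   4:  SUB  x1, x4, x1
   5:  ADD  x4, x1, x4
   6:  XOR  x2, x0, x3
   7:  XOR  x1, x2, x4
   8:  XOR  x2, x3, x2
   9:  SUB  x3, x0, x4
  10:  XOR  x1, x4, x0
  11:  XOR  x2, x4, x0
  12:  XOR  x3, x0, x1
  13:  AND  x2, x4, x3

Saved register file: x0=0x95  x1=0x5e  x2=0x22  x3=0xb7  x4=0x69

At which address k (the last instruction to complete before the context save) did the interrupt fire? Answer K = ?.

after  0: x0=0x95 x1=0xad x2=0x27 x3=0x81 x4=0x0b  N=1 Z=0
after  1: x0=0x95 x1=0xad x2=0x27 x3=0xb7 x4=0x0b  N=1 Z=0
after  2: x0=0x95 x1=0xad x2=0x25 x3=0xb7 x4=0x0b  N=0 Z=0
after  3: x0=0x95 x1=0xad x2=0xe8 x3=0xb7 x4=0x0b  N=1 Z=0
after  4: x0=0x95 x1=0x5e x2=0xe8 x3=0xb7 x4=0x0b  N=0 Z=0
after  5: x0=0x95 x1=0x5e x2=0xe8 x3=0xb7 x4=0x69  N=0 Z=0
after  6: x0=0x95 x1=0x5e x2=0x22 x3=0xb7 x4=0x69  N=0 Z=0
-- IRQ taken; context saved, return-PC = 7 --

K = 6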